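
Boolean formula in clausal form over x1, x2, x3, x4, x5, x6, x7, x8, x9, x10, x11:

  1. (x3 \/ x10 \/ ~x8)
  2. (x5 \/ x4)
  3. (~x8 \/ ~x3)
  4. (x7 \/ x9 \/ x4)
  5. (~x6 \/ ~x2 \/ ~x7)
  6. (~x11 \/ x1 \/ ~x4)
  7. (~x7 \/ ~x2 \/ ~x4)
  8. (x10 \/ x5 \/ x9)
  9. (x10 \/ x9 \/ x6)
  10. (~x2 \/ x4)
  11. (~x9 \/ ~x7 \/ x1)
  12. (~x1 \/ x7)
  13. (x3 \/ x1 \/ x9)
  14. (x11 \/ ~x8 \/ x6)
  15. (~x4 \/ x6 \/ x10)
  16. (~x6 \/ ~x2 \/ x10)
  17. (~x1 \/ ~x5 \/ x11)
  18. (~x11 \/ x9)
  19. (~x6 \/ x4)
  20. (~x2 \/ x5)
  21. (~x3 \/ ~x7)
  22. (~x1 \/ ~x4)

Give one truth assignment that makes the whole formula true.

x1 = False, x2 = False, x3 = False, x4 = True, x5 = False, x6 = False, x7 = False, x8 = False, x9 = True, x10 = True, x11 = False

x2 occurs only negated in the remaining clauses — set x2 = False.
x8 occurs only negated in the remaining clauses — set x8 = False.
Set x1 = False and propagate.
Branch on x3: take x3 = False.
  then x9 is forced to True.
  then x7 is forced to False.
Branch on x4: take x4 = True.
  then x11 is forced to False.
For the remaining variables, x5 = False, x6 = False, x10 = True works.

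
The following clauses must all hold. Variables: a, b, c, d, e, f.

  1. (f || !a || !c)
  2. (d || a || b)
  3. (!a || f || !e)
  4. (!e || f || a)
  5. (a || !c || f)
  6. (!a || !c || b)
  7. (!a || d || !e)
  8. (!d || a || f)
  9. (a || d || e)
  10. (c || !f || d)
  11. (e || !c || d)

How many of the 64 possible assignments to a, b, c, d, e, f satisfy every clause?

Split on a, then d.
  a=T, d=T: 8 of the 16 assignments to (b,c,e,f) work.
  a=T, d=F: remaining (b,c,e,f) ∈ {(F,F,F,F); (T,F,F,F)} — 2.
  a=F, d=T: forces f=T; b, c, e free → 2^3 = 8.
  a=F, d=F: remaining (b,c,e,f) ∈ {(T,T,T,T)} — 1.
Total: 8 + 2 + 8 + 1 = 19.

19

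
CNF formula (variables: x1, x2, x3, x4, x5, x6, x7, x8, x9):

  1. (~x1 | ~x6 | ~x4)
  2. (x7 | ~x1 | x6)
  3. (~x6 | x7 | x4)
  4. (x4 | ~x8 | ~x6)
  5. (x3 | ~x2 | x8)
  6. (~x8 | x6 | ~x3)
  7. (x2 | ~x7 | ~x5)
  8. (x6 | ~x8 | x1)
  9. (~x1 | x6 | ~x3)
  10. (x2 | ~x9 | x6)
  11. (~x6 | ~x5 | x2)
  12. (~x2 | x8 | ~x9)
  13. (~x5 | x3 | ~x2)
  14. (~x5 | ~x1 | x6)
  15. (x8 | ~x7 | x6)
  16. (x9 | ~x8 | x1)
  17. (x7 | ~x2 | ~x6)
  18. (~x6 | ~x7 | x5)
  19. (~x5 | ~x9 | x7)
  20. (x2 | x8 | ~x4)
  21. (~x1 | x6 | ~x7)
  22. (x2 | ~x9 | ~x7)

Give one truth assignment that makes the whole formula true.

x1=F, x2=T, x3=T, x4=T, x5=T, x6=T, x7=T, x8=T, x9=T

Check each clause:
  1. (~x1 | ~x4 | ~x6) — ~x1 is true.
  2. (x7 | ~x1 | x6) — ~x1 is true.
  3. (~x6 | x4 | x7) — x4 is true.
  4. (~x8 | x4 | ~x6) — x4 is true.
  5. (x8 | x3 | ~x2) — x8 is true.
  6. (x6 | ~x8 | ~x3) — x6 is true.
  7. (x2 | ~x7 | ~x5) — x2 is true.
  8. (~x8 | x1 | x6) — x6 is true.
  9. (~x3 | ~x1 | x6) — ~x1 is true.
  10. (~x9 | x2 | x6) — x2 is true.
  11. (~x5 | ~x6 | x2) — x2 is true.
  12. (~x2 | x8 | ~x9) — x8 is true.
  13. (x3 | ~x2 | ~x5) — x3 is true.
  14. (~x1 | ~x5 | x6) — ~x1 is true.
  15. (~x7 | x8 | x6) — x8 is true.
  16. (x9 | ~x8 | x1) — x9 is true.
  17. (x7 | ~x6 | ~x2) — x7 is true.
  18. (x5 | ~x6 | ~x7) — x5 is true.
  19. (x7 | ~x9 | ~x5) — x7 is true.
  20. (x8 | x2 | ~x4) — x8 is true.
  21. (x6 | ~x7 | ~x1) — ~x1 is true.
  22. (~x9 | x2 | ~x7) — x2 is true.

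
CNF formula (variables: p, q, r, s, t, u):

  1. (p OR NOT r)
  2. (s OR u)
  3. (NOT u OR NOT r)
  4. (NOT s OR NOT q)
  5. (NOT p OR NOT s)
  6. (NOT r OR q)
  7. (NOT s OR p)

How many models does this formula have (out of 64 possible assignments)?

The models are:
  p=F q=F r=F s=F t=F u=T
  p=F q=F r=F s=F t=T u=T
  p=F q=T r=F s=F t=F u=T
  p=F q=T r=F s=F t=T u=T
  p=T q=F r=F s=F t=F u=T
  p=T q=F r=F s=F t=T u=T
  p=T q=T r=F s=F t=F u=T
  p=T q=T r=F s=F t=T u=T
Count: 8.

8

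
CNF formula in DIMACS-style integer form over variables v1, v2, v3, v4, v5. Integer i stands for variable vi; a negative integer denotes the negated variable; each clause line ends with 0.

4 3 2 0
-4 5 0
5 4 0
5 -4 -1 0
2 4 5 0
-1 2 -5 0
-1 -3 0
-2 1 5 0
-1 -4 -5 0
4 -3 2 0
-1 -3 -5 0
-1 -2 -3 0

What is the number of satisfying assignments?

The models are:
  v1=0 v2=0 v3=0 v4=1 v5=1
  v1=0 v2=0 v3=1 v4=1 v5=1
  v1=0 v2=1 v3=0 v4=0 v5=1
  v1=0 v2=1 v3=0 v4=1 v5=1
  v1=0 v2=1 v3=1 v4=0 v5=1
  v1=0 v2=1 v3=1 v4=1 v5=1
  v1=1 v2=1 v3=0 v4=0 v5=1
Count: 7.

7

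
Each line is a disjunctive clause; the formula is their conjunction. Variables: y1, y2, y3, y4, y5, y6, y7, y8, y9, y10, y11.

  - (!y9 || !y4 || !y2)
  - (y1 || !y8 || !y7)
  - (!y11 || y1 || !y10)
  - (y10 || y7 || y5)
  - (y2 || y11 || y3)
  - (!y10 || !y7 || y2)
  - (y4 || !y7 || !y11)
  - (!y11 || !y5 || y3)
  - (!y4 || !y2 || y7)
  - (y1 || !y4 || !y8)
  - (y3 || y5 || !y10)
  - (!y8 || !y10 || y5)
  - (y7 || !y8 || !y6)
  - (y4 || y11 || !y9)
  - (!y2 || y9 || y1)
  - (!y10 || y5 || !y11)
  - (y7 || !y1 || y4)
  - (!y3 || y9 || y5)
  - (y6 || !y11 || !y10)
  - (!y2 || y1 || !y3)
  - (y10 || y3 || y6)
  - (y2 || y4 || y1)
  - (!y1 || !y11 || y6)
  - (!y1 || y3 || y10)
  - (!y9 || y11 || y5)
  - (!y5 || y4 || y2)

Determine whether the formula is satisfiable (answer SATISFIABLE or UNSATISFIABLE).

SATISFIABLE

y8 occurs only negated in the remaining clauses — set y8 = False.
Try y1 = True.
Try y2 = True.
Branch on y3: take y3 = True.
For the remaining variables, y4 = False, y5 = True, y6 = True, y7 = True, y9 = False, y10 = False, y11 = False works.
So y1=True, y2=True, y3=True, y4=False, y5=True, y6=True, y7=True, y8=False, y9=False, y10=False, y11=False is a satisfying assignment.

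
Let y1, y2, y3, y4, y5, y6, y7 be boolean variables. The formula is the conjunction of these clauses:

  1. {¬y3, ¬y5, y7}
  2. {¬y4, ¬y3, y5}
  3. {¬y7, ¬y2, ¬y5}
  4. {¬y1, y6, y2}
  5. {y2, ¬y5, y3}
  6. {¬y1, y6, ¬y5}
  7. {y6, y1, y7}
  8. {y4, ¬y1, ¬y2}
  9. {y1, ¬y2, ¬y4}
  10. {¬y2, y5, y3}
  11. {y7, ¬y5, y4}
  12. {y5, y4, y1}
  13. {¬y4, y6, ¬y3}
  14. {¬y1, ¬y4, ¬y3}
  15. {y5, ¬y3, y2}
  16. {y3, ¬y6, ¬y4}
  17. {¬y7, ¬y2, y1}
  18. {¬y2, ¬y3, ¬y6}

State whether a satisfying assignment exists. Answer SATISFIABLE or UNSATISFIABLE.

SATISFIABLE

Branch on y1: take y1 = False.
Branch on y2: take y2 = False.
For the remaining variables, y3 = False, y4 = True, y5 = False, y6 = False, y7 = True works.
So y1=0, y2=0, y3=0, y4=1, y5=0, y6=0, y7=1 is a satisfying assignment.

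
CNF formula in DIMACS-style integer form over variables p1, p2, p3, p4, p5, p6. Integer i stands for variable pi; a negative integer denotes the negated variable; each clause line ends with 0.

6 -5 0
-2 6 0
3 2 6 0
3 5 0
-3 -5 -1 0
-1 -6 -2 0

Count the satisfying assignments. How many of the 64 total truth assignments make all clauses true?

20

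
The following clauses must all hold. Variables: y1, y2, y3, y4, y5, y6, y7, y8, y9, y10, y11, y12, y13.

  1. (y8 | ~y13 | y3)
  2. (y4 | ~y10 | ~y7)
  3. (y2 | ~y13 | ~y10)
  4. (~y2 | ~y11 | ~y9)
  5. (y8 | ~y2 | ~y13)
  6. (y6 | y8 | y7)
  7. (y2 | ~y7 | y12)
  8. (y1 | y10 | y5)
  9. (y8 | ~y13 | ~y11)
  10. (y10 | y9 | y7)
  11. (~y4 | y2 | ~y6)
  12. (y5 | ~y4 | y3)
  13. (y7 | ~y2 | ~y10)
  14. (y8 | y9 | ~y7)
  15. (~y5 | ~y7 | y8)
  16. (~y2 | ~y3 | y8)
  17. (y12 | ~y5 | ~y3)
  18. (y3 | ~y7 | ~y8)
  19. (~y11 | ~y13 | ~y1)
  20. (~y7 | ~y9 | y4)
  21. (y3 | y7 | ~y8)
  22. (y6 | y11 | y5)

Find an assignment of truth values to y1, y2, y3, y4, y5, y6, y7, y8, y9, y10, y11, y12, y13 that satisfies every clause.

y1=0, y2=0, y3=1, y4=1, y5=0, y6=0, y7=1, y8=1, y9=1, y10=1, y11=1, y12=1, y13=0

Check each clause:
  1. (y3 | ~y13 | y8) — y8 is true.
  2. (~y10 | ~y7 | y4) — y4 is true.
  3. (y2 | ~y10 | ~y13) — ~y13 is true.
  4. (~y11 | ~y2 | ~y9) — ~y2 is true.
  5. (~y13 | y8 | ~y2) — y8 is true.
  6. (y6 | y8 | y7) — y8 is true.
  7. (~y7 | y12 | y2) — y12 is true.
  8. (y1 | y10 | y5) — y10 is true.
  9. (~y13 | y8 | ~y11) — y8 is true.
  10. (y7 | y10 | y9) — y9 is true.
  11. (y2 | ~y6 | ~y4) — ~y6 is true.
  12. (y5 | y3 | ~y4) — y3 is true.
  13. (~y2 | ~y10 | y7) — ~y2 is true.
  14. (y9 | y8 | ~y7) — y8 is true.
  15. (y8 | ~y5 | ~y7) — y8 is true.
  16. (~y3 | ~y2 | y8) — y8 is true.
  17. (~y3 | y12 | ~y5) — ~y5 is true.
  18. (~y7 | y3 | ~y8) — y3 is true.
  19. (~y11 | ~y13 | ~y1) — ~y13 is true.
  20. (~y9 | y4 | ~y7) — y4 is true.
  21. (y7 | ~y8 | y3) — y3 is true.
  22. (y5 | y6 | y11) — y11 is true.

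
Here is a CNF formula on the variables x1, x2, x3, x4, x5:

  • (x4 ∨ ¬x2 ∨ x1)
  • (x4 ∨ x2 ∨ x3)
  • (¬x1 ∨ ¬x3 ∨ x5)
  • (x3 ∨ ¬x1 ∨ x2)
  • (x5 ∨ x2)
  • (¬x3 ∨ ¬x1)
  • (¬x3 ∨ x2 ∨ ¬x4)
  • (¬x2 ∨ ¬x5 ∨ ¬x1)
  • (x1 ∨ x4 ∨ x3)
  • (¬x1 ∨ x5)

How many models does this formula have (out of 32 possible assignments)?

Satisfying assignments:
  x1=0 x2=0 x3=0 x4=1 x5=1
  x1=0 x2=0 x3=1 x4=0 x5=1
  x1=0 x2=1 x3=0 x4=1 x5=0
  x1=0 x2=1 x3=0 x4=1 x5=1
  x1=0 x2=1 x3=1 x4=1 x5=0
  x1=0 x2=1 x3=1 x4=1 x5=1
Count: 6.

6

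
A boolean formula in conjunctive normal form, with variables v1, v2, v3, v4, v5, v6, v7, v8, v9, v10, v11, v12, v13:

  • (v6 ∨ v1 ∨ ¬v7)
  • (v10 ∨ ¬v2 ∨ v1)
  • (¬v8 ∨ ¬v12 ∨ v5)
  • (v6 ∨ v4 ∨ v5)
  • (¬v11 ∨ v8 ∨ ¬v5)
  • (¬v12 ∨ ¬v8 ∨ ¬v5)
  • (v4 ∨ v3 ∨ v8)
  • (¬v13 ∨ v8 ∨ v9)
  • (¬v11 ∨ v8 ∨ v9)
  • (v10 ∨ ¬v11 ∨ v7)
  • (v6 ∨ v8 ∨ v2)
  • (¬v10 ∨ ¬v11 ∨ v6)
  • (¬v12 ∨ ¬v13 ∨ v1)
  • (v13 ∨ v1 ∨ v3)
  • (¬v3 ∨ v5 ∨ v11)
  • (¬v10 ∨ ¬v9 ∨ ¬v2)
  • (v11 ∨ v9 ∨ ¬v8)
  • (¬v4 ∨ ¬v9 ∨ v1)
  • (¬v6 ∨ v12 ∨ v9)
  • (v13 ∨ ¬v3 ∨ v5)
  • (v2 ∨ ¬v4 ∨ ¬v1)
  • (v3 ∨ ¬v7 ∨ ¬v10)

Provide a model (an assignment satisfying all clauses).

Try v1 = True.
Set v2 = True and propagate.
The remaining clauses are satisfied by v3 = False, v4 = True, v5 = True, v6 = False, v7 = False, v8 = False, v9 = True, v10 = False, v11 = False, v12 = False, v13 = True.

v1=T, v2=T, v3=F, v4=T, v5=T, v6=F, v7=F, v8=F, v9=T, v10=F, v11=F, v12=F, v13=T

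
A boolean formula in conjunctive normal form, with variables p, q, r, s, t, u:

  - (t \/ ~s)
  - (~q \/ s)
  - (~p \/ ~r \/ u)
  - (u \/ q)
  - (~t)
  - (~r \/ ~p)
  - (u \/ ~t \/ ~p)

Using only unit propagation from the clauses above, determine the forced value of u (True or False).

True

Unit clause (~t) sets t = False.
From (t \/ ~s) and t = False: s = False.
(~q \/ s): since s = False, the clause reduces to (~q). q = False.
In (q \/ u), q is now false; u must hold, so u = True.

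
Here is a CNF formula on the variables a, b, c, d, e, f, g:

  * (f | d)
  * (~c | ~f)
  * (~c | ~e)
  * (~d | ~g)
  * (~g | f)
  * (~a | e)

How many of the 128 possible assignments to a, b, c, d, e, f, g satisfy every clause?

Case analysis on f and c:
  f=1, c=1: a clause becomes empty — 0.
  f=1, c=0: b free; 9 ways for (a,d,e,g) × 2^1 = 18.
  f=0, c=1: remaining (a,b,d,e,g) ∈ {(0,0,1,0,0); (0,1,1,0,0)} — 2.
  f=0, c=0: b free; 3 ways for (a,d,e,g) × 2^1 = 6.
Total: 0 + 18 + 2 + 6 = 26.

26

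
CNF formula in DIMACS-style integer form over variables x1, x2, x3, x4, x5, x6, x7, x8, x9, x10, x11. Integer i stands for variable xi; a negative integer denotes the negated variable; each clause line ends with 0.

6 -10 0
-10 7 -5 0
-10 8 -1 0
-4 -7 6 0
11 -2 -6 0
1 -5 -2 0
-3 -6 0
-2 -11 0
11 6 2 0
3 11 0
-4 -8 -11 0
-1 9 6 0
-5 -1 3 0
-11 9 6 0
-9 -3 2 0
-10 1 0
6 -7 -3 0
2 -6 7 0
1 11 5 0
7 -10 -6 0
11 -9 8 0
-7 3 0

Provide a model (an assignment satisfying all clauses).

x10 occurs only negated in the remaining clauses — set x10 = False.
Set x1 = True and propagate.
The remaining clauses are satisfied by x2 = False, x3 = False, x4 = True, x5 = False, x6 = False, x7 = False, x8 = False, x9 = True, x11 = True.
Check each clause:
  1. (~x10 | x6) — ~x10 is true.
  2. (~x5 | ~x10 | x7) — ~x5 is true.
  3. (x8 | ~x1 | ~x10) — ~x10 is true.
  4. (~x4 | x6 | ~x7) — ~x7 is true.
  5. (x11 | ~x2 | ~x6) — ~x6 is true.
  6. (x1 | ~x5 | ~x2) — x1 is true.
  7. (~x3 | ~x6) — ~x6 is true.
  8. (~x2 | ~x11) — ~x2 is true.
  9. (x6 | x11 | x2) — x11 is true.
  10. (x3 | x11) — x11 is true.
  11. (~x11 | ~x4 | ~x8) — ~x8 is true.
  12. (x6 | ~x1 | x9) — x9 is true.
  13. (~x5 | x3 | ~x1) — ~x5 is true.
  14. (~x11 | x9 | x6) — x9 is true.
  15. (~x3 | x2 | ~x9) — ~x3 is true.
  16. (~x10 | x1) — x1 is true.
  17. (x6 | ~x3 | ~x7) — ~x7 is true.
  18. (x7 | ~x6 | x2) — ~x6 is true.
  19. (x11 | x5 | x1) — x1 is true.
  20. (~x10 | x7 | ~x6) — ~x6 is true.
  21. (x8 | ~x9 | x11) — x11 is true.
  22. (~x7 | x3) — ~x7 is true.

x1=True, x2=False, x3=False, x4=True, x5=False, x6=False, x7=False, x8=False, x9=True, x10=False, x11=True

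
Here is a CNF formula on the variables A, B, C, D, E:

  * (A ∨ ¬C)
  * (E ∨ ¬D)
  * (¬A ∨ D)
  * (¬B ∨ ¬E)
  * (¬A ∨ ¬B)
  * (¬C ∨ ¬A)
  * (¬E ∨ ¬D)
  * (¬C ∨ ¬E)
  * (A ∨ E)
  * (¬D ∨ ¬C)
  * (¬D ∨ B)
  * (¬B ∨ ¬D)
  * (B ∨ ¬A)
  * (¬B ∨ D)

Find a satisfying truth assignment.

A=False, B=False, C=False, D=False, E=True

Check each clause:
  1. (A ∨ ¬C) — ¬C is true.
  2. (¬D ∨ E) — ¬D is true.
  3. (D ∨ ¬A) — ¬A is true.
  4. (¬B ∨ ¬E) — ¬B is true.
  5. (¬B ∨ ¬A) — ¬B is true.
  6. (¬C ∨ ¬A) — ¬C is true.
  7. (¬D ∨ ¬E) — ¬D is true.
  8. (¬C ∨ ¬E) — ¬C is true.
  9. (A ∨ E) — E is true.
  10. (¬C ∨ ¬D) — ¬D is true.
  11. (¬D ∨ B) — ¬D is true.
  12. (¬B ∨ ¬D) — ¬D is true.
  13. (¬A ∨ B) — ¬A is true.
  14. (¬B ∨ D) — ¬B is true.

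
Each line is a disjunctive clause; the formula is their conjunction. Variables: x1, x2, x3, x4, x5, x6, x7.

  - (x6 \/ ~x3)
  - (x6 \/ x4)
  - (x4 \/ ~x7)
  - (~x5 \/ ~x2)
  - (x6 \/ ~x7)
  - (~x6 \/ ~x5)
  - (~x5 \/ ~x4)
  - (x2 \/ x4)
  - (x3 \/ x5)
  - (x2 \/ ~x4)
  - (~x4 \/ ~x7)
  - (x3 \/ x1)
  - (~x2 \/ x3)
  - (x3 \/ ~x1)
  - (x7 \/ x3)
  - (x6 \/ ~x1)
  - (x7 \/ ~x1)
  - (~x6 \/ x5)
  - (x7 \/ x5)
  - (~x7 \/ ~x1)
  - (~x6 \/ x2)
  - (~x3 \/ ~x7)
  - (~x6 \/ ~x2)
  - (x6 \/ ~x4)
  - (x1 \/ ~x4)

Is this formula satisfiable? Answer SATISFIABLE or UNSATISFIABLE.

UNSATISFIABLE

x6 = True:
  propagation gives x5=False; an empty clause results — contradiction.
x6 = False:
  propagation gives x3=False, x4=True; an empty clause results — contradiction.
Every branch closes, so no satisfying assignment exists.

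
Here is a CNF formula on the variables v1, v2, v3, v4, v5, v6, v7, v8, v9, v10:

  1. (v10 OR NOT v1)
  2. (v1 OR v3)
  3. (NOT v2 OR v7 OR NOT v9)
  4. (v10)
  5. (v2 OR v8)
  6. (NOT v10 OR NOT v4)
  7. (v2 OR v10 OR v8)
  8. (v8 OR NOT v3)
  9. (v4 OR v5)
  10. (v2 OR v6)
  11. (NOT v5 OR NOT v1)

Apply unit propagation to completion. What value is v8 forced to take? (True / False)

Unit clause (v10) sets v10 = True.
(NOT v4 OR NOT v10) with v10 = True leaves only NOT v4, so v4 = False.
From (v4 OR v5) and v4 = False: v5 = True.
(NOT v1 OR NOT v5) with v5 = True leaves only NOT v1, so v1 = False.
From (v3 OR v1) and v1 = False: v3 = True.
(NOT v3 OR v8): since v3 = True, the clause reduces to (v8). v8 = True.

True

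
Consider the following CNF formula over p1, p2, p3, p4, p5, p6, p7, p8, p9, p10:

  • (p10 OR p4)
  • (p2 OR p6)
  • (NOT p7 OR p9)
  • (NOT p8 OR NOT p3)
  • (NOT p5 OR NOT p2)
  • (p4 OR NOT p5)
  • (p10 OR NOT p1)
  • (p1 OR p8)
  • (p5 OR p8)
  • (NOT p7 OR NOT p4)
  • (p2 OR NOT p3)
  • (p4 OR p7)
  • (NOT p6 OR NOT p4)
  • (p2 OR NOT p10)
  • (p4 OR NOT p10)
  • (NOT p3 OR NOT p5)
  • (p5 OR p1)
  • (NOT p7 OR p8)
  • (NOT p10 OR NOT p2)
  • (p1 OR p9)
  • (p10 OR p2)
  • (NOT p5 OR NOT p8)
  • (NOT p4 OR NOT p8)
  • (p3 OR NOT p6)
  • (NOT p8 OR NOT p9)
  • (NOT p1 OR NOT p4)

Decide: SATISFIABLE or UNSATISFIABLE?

UNSATISFIABLE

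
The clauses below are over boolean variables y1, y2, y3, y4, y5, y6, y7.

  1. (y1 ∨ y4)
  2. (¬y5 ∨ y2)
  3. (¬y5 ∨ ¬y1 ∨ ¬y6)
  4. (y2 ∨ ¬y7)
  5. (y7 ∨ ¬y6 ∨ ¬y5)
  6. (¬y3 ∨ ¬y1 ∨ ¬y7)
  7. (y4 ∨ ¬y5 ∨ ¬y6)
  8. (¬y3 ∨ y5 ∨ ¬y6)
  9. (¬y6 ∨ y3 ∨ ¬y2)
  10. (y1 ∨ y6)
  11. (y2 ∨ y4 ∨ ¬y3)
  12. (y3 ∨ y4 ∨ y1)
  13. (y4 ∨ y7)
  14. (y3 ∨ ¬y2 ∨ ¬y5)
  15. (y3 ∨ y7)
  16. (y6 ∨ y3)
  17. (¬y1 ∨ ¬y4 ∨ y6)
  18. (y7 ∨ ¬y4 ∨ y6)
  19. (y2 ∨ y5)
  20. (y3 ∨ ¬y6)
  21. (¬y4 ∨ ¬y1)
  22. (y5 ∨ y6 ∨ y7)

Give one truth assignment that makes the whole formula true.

y1=False  y2=True  y3=True  y4=True  y5=True  y6=True  y7=True

Check each clause:
  1. (y4 ∨ y1) — y4 is true.
  2. (y2 ∨ ¬y5) — y2 is true.
  3. (¬y5 ∨ ¬y6 ∨ ¬y1) — ¬y1 is true.
  4. (y2 ∨ ¬y7) — y2 is true.
  5. (¬y5 ∨ ¬y6 ∨ y7) — y7 is true.
  6. (¬y1 ∨ ¬y7 ∨ ¬y3) — ¬y1 is true.
  7. (y4 ∨ ¬y6 ∨ ¬y5) — y4 is true.
  8. (¬y6 ∨ ¬y3 ∨ y5) — y5 is true.
  9. (¬y6 ∨ y3 ∨ ¬y2) — y3 is true.
  10. (y1 ∨ y6) — y6 is true.
  11. (y2 ∨ y4 ∨ ¬y3) — y2 is true.
  12. (y4 ∨ y3 ∨ y1) — y3 is true.
  13. (y7 ∨ y4) — y4 is true.
  14. (y3 ∨ ¬y2 ∨ ¬y5) — y3 is true.
  15. (y7 ∨ y3) — y3 is true.
  16. (y6 ∨ y3) — y3 is true.
  17. (¬y4 ∨ ¬y1 ∨ y6) — ¬y1 is true.
  18. (¬y4 ∨ y6 ∨ y7) — y6 is true.
  19. (y5 ∨ y2) — y2 is true.
  20. (y3 ∨ ¬y6) — y3 is true.
  21. (¬y1 ∨ ¬y4) — ¬y1 is true.
  22. (y6 ∨ y7 ∨ y5) — y5 is true.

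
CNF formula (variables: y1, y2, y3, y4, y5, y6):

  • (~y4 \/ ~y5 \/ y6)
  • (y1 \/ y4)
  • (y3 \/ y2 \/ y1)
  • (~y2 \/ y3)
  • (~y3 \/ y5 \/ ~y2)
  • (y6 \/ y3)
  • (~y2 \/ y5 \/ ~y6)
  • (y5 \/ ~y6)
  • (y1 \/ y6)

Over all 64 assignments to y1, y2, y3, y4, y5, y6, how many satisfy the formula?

12

Split on y6, then y2.
  y6=1, y2=1: remaining (y1,y3,y4,y5) ∈ {(0,1,1,1); (1,1,0,1); (1,1,1,1)} — 3.
  y6=1, y2=0: 5 of the 16 assignments to (y1,y3,y4,y5) work.
  y6=0, y2=1: remaining (y1,y3,y4,y5) ∈ {(1,1,0,1)} — 1.
  y6=0, y2=0: remaining (y1,y3,y4,y5) ∈ {(1,1,0,0); (1,1,0,1); (1,1,1,0)} — 3.
Total: 3 + 5 + 1 + 3 = 12.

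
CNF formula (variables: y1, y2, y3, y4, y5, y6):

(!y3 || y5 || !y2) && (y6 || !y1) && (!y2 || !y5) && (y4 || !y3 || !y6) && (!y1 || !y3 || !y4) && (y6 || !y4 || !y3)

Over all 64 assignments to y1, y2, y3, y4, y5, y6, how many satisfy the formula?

22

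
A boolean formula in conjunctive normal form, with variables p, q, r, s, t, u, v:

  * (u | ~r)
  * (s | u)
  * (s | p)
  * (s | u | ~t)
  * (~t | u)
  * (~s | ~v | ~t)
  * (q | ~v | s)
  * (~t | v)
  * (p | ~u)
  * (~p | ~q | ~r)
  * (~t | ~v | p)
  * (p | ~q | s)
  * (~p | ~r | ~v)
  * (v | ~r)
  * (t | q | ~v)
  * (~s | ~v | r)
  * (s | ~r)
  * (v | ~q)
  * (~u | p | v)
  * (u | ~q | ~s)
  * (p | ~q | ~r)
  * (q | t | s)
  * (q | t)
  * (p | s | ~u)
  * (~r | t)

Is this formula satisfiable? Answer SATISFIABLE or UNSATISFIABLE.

SATISFIABLE

Set p = True and propagate.
Set q = True and propagate.
  then r is forced to False.
  then v is forced to True.
  then s is forced to False.
  then u is forced to True.
t is now unconstrained; take t = False.
So p = True  q = True  r = False  s = False  t = False  u = True  v = True is a satisfying assignment.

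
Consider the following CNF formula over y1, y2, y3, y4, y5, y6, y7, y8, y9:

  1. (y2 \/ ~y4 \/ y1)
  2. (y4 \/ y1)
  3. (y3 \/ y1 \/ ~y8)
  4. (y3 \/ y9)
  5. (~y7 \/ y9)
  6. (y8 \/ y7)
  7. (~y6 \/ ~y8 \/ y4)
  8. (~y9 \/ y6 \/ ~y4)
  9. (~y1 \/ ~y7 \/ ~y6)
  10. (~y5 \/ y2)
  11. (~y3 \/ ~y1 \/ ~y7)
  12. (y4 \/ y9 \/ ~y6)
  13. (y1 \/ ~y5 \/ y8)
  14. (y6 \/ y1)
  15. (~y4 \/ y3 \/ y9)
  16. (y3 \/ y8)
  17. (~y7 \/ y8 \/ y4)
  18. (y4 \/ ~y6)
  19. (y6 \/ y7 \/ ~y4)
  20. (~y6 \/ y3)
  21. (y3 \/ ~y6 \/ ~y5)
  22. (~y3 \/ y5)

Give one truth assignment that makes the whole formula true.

Branch on y1: take y1 = True.
The remaining clauses are satisfied by y2 = False, y3 = False, y4 = False, y5 = False, y6 = False, y7 = False, y8 = True, y9 = True.

y1=True  y2=False  y3=False  y4=False  y5=False  y6=False  y7=False  y8=True  y9=True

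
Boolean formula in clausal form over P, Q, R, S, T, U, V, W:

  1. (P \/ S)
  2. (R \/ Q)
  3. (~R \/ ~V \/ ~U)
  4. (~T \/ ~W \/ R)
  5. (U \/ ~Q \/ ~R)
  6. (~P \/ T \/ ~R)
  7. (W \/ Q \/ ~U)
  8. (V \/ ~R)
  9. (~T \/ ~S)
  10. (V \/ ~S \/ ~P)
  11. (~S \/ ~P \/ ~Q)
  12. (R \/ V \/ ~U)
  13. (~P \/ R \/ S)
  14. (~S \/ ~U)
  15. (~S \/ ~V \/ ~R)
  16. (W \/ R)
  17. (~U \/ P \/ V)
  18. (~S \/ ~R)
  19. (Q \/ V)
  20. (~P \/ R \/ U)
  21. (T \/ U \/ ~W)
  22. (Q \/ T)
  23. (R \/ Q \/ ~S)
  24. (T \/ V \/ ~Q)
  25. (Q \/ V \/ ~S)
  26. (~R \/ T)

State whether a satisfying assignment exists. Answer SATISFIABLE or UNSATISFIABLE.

SATISFIABLE

Try P = True.
Branch on Q: take Q = False.
  then R is forced to True.
  then T is forced to True.
  then V is forced to True.
  then U is forced to False.
  then S is forced to False.
W is now unconstrained; take W = False.
Every clause has at least one true literal under this assignment.
So P=True  Q=False  R=True  S=False  T=True  U=False  V=True  W=False is a satisfying assignment.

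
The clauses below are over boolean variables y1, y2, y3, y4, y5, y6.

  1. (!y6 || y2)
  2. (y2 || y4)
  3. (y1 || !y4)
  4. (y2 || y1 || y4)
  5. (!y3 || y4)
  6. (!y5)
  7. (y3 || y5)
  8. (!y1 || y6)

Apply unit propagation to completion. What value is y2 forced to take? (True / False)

True

(!y5) is a unit clause: y5 = False.
(y5 || y3): since y5 = False, the clause reduces to (y3). y3 = True.
(y4 || !y3): since y3 = True, the clause reduces to (y4). y4 = True.
In (!y4 || y1), !y4 is now false; y1 must hold, so y1 = True.
(!y1 || y6) with y1 = True leaves only y6, so y6 = True.
In (!y6 || y2), !y6 is now false; y2 must hold, so y2 = True.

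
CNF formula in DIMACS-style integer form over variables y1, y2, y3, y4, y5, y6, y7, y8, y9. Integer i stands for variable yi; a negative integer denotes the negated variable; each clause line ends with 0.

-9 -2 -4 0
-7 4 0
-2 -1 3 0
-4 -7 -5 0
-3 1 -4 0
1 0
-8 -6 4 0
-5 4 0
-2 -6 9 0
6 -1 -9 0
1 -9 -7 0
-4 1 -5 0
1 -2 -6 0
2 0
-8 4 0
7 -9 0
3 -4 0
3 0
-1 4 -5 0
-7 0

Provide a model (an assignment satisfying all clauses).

y1=True, y2=True, y3=True, y4=False, y5=False, y6=False, y7=False, y8=False, y9=False

Check each clause:
  1. (~y2 | ~y4 | ~y9) — ~y4 is true.
  2. (y4 | ~y7) — ~y7 is true.
  3. (~y2 | y3 | ~y1) — y3 is true.
  4. (~y4 | ~y7 | ~y5) — ~y7 is true.
  5. (y1 | ~y4 | ~y3) — y1 is true.
  6. (y1) — y1 is true.
  7. (~y6 | y4 | ~y8) — ~y8 is true.
  8. (~y5 | y4) — ~y5 is true.
  9. (y9 | ~y6 | ~y2) — ~y6 is true.
  10. (y6 | ~y9 | ~y1) — ~y9 is true.
  11. (~y9 | ~y7 | y1) — y1 is true.
  12. (~y5 | ~y4 | y1) — y1 is true.
  13. (~y2 | ~y6 | y1) — y1 is true.
  14. (y2) — y2 is true.
  15. (y4 | ~y8) — ~y8 is true.
  16. (y7 | ~y9) — ~y9 is true.
  17. (~y4 | y3) — y3 is true.
  18. (y3) — y3 is true.
  19. (y4 | ~y5 | ~y1) — ~y5 is true.
  20. (~y7) — ~y7 is true.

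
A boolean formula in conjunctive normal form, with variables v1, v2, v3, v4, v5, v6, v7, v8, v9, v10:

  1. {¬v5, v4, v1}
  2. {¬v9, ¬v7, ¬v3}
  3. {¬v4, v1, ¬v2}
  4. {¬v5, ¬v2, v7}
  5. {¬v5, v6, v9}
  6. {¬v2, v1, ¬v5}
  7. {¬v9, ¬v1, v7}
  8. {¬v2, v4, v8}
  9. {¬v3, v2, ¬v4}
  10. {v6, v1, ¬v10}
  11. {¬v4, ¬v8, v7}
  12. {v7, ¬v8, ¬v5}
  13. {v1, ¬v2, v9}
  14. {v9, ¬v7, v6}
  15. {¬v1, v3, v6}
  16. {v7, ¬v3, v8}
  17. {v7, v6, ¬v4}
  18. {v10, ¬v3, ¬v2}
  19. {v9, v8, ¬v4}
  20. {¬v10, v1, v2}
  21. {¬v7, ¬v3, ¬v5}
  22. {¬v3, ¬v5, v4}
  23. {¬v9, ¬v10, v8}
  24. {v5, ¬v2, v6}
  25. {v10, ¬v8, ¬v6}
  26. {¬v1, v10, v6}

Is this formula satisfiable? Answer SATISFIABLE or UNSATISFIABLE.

SATISFIABLE

Branch on v1: take v1 = True.
Branch on v2: take v2 = False.
Set v3 = False and propagate.
  then v6 is forced to True.
The remaining clauses are satisfied by v4 = False, v5 = True, v7 = True, v8 = False, v9 = True, v10 = False.
So v1 = T, v2 = F, v3 = F, v4 = F, v5 = T, v6 = T, v7 = T, v8 = F, v9 = T, v10 = F is a satisfying assignment.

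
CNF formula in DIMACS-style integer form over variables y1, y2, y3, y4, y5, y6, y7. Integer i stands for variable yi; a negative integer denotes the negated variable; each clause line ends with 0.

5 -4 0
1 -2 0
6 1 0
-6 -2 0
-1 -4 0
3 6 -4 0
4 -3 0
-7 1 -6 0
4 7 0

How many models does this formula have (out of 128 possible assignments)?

Case analysis on y4 and y1:
  y4=T, y1=T: a clause becomes empty — 0.
  y4=T, y1=F: remaining (y2,y3,y5,y6,y7) ∈ {(F,F,T,T,F); (F,T,T,T,F)} — 2.
  y4=F, y1=T: y5 free; 3 ways for (y2,y3,y6,y7) × 2^1 = 6.
  y4=F, y1=F: a clause becomes empty — 0.
Total: 0 + 2 + 6 + 0 = 8.

8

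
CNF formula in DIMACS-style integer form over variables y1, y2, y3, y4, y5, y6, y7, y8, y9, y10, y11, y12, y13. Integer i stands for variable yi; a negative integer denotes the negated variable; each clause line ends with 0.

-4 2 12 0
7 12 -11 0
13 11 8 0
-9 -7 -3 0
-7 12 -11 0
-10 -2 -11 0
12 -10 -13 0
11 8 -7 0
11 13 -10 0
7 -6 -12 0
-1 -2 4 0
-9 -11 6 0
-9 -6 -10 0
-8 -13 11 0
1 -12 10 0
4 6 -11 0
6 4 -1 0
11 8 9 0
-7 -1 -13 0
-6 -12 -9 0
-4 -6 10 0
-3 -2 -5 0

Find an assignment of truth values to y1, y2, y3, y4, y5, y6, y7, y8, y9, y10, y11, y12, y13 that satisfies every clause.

y5 occurs only negated in the remaining clauses — set y5 = False.
Set y1 = True and propagate.
Set y2 = False and propagate.
Set y3 = True and propagate.
The remaining clauses are satisfied by y4 = False, y6 = True, y7 = False, y8 = False, y9 = True, y10 = False, y11 = False, y12 = False, y13 = True.
Check each clause:
  1. {y2, ¬y4, y12} — ¬y4 is true.
  2. {¬y11, y12, y7} — ¬y11 is true.
  3. {y8, y11, y13} — y13 is true.
  4. {¬y3, ¬y9, ¬y7} — ¬y7 is true.
  5. {¬y7, y12, ¬y11} — ¬y7 is true.
  6. {¬y11, ¬y10, ¬y2} — ¬y11 is true.
  7. {y12, ¬y13, ¬y10} — ¬y10 is true.
  8. {y11, y8, ¬y7} — ¬y7 is true.
  9. {¬y10, y11, y13} — y13 is true.
  10. {¬y6, y7, ¬y12} — ¬y12 is true.
  11. {¬y1, ¬y2, y4} — ¬y2 is true.
  12. {¬y11, y6, ¬y9} — ¬y11 is true.
  13. {¬y9, ¬y6, ¬y10} — ¬y10 is true.
  14. {y11, ¬y13, ¬y8} — ¬y8 is true.
  15. {¬y12, y10, y1} — y1 is true.
  16. {¬y11, y6, y4} — ¬y11 is true.
  17. {y4, ¬y1, y6} — y6 is true.
  18. {y11, y9, y8} — y9 is true.
  19. {¬y13, ¬y1, ¬y7} — ¬y7 is true.
  20. {¬y9, ¬y12, ¬y6} — ¬y12 is true.
  21. {¬y4, ¬y6, y10} — ¬y4 is true.
  22. {¬y2, ¬y5, ¬y3} — ¬y5 is true.

y1=1, y2=0, y3=1, y4=0, y5=0, y6=1, y7=0, y8=0, y9=1, y10=0, y11=0, y12=0, y13=1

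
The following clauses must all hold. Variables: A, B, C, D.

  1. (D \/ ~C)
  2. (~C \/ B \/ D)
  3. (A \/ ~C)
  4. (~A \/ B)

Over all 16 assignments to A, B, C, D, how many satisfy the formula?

7

Satisfying assignments:
  A=0 B=0 C=0 D=0
  A=0 B=0 C=0 D=1
  A=0 B=1 C=0 D=0
  A=0 B=1 C=0 D=1
  A=1 B=1 C=0 D=0
  A=1 B=1 C=0 D=1
  A=1 B=1 C=1 D=1
That's 7 in total.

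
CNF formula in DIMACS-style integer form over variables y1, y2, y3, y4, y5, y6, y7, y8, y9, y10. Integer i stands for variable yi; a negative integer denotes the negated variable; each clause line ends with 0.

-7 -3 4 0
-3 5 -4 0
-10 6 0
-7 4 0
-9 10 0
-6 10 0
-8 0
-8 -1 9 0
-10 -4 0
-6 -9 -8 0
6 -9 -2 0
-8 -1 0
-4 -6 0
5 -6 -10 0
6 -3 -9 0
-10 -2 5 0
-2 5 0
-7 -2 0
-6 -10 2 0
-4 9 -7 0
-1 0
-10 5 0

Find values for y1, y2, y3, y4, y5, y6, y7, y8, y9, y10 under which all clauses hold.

y1=False, y2=False, y3=False, y4=True, y5=True, y6=False, y7=False, y8=False, y9=False, y10=False

Check each clause:
  1. (~y7 \/ ~y3 \/ y4) — ~y7 is true.
  2. (~y3 \/ ~y4 \/ y5) — ~y3 is true.
  3. (y6 \/ ~y10) — ~y10 is true.
  4. (~y7 \/ y4) — ~y7 is true.
  5. (~y9 \/ y10) — ~y9 is true.
  6. (y10 \/ ~y6) — ~y6 is true.
  7. (~y8) — ~y8 is true.
  8. (y9 \/ ~y1 \/ ~y8) — ~y8 is true.
  9. (~y10 \/ ~y4) — ~y10 is true.
  10. (~y6 \/ ~y8 \/ ~y9) — ~y8 is true.
  11. (y6 \/ ~y9 \/ ~y2) — ~y2 is true.
  12. (~y8 \/ ~y1) — ~y8 is true.
  13. (~y4 \/ ~y6) — ~y6 is true.
  14. (y5 \/ ~y6 \/ ~y10) — ~y6 is true.
  15. (y6 \/ ~y3 \/ ~y9) — ~y3 is true.
  16. (~y2 \/ y5 \/ ~y10) — y5 is true.
  17. (y5 \/ ~y2) — y5 is true.
  18. (~y2 \/ ~y7) — ~y7 is true.
  19. (~y6 \/ ~y10 \/ y2) — ~y6 is true.
  20. (y9 \/ ~y7 \/ ~y4) — ~y7 is true.
  21. (~y1) — ~y1 is true.
  22. (~y10 \/ y5) — y5 is true.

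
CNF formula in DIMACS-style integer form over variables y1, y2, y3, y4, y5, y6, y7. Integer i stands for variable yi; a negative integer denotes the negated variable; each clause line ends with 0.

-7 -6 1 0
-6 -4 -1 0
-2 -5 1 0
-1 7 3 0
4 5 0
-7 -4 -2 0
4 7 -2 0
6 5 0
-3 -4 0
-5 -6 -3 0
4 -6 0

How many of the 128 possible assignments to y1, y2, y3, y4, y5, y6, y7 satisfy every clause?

15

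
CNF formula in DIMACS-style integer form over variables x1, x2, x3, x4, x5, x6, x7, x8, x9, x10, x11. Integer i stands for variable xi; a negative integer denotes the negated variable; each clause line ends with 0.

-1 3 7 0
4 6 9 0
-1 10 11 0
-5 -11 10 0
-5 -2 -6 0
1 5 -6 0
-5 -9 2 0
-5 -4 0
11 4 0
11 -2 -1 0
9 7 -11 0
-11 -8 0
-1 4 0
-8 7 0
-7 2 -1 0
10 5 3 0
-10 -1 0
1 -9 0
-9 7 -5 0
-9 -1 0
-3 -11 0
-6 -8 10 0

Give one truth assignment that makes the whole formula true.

x8 occurs only negated in the remaining clauses — set x8 = False.
Branch on x1: take x1 = False.
  then x9 is forced to False.
Try x2 = True.
The remaining clauses are satisfied by x3 = False, x4 = True, x5 = False, x6 = False, x7 = True, x10 = True, x11 = False.

x1=False  x2=True  x3=False  x4=True  x5=False  x6=False  x7=True  x8=False  x9=False  x10=True  x11=False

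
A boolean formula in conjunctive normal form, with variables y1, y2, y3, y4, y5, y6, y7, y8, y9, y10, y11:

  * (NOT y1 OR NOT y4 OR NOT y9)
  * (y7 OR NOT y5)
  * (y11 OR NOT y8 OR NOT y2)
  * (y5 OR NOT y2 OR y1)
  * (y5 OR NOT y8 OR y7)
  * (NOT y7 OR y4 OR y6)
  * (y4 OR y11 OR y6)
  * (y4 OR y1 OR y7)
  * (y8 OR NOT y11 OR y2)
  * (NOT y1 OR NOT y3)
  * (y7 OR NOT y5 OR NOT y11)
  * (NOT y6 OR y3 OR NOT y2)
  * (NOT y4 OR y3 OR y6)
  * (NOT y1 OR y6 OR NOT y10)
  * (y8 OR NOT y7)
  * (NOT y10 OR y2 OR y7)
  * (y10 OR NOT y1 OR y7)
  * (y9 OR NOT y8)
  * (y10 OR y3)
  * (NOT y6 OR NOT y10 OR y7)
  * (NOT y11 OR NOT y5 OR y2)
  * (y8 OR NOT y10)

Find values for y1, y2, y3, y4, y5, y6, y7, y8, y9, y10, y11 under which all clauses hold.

y1 = False, y2 = False, y3 = True, y4 = False, y5 = False, y6 = True, y7 = True, y8 = True, y9 = True, y10 = False, y11 = False

Check each clause:
  1. (NOT y4 OR NOT y9 OR NOT y1) — NOT y4 is true.
  2. (NOT y5 OR y7) — NOT y5 is true.
  3. (NOT y2 OR y11 OR NOT y8) — NOT y2 is true.
  4. (y5 OR y1 OR NOT y2) — NOT y2 is true.
  5. (y5 OR NOT y8 OR y7) — y7 is true.
  6. (y4 OR NOT y7 OR y6) — y6 is true.
  7. (y4 OR y11 OR y6) — y6 is true.
  8. (y4 OR y7 OR y1) — y7 is true.
  9. (y8 OR y2 OR NOT y11) — y8 is true.
  10. (NOT y3 OR NOT y1) — NOT y1 is true.
  11. (NOT y11 OR y7 OR NOT y5) — NOT y5 is true.
  12. (NOT y6 OR NOT y2 OR y3) — y3 is true.
  13. (y3 OR y6 OR NOT y4) — y3 is true.
  14. (NOT y10 OR NOT y1 OR y6) — NOT y1 is true.
  15. (y8 OR NOT y7) — y8 is true.
  16. (NOT y10 OR y2 OR y7) — NOT y10 is true.
  17. (y7 OR y10 OR NOT y1) — NOT y1 is true.
  18. (NOT y8 OR y9) — y9 is true.
  19. (y3 OR y10) — y3 is true.
  20. (NOT y6 OR NOT y10 OR y7) — NOT y10 is true.
  21. (y2 OR NOT y11 OR NOT y5) — NOT y5 is true.
  22. (y8 OR NOT y10) — y8 is true.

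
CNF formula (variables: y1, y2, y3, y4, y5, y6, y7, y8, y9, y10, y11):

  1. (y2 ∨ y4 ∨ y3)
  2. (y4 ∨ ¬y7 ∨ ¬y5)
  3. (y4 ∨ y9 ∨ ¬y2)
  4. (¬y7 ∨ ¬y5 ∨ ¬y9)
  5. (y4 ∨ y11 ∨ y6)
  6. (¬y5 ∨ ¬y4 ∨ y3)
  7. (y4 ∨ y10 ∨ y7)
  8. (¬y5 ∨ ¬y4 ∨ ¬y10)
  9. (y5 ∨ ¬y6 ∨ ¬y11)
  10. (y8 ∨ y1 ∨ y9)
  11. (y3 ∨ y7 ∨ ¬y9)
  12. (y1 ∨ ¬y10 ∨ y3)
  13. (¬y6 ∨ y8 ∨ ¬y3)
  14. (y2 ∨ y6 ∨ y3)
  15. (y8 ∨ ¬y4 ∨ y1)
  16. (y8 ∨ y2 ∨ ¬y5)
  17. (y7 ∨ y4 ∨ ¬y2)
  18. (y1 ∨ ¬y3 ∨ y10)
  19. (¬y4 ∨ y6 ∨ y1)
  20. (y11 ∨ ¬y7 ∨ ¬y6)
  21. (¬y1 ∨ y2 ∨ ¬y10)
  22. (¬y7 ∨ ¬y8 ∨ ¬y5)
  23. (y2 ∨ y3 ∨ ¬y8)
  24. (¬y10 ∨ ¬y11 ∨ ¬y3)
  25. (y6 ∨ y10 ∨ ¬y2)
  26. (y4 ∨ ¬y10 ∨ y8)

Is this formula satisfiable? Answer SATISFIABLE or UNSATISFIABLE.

SATISFIABLE

Branch on y1: take y1 = True.
For the remaining variables, y2 = True, y3 = False, y4 = True, y5 = False, y6 = False, y7 = True, y8 = True, y9 = True, y10 = True, y11 = False works.
Every clause has at least one true literal under this assignment.
So y1=True, y2=True, y3=False, y4=True, y5=False, y6=False, y7=True, y8=True, y9=True, y10=True, y11=False is a satisfying assignment.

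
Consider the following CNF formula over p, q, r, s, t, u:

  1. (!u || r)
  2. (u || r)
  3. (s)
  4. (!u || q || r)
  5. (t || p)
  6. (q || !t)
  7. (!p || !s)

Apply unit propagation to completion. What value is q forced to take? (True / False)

True

(s) is a unit clause: s = True.
From (!p || !s) and s = True: p = False.
From (t || p) and p = False: t = True.
From (!t || q) and t = True: q = True.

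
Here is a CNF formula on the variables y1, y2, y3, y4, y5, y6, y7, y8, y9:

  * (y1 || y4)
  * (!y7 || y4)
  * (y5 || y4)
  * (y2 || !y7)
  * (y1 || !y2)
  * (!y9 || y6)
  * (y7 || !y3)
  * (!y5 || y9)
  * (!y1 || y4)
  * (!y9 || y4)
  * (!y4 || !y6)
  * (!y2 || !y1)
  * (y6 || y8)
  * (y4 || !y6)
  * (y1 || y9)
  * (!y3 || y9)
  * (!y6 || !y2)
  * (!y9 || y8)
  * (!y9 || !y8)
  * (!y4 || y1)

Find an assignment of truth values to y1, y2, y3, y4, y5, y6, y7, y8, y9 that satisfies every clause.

y1=T, y2=F, y3=F, y4=T, y5=F, y6=F, y7=F, y8=T, y9=F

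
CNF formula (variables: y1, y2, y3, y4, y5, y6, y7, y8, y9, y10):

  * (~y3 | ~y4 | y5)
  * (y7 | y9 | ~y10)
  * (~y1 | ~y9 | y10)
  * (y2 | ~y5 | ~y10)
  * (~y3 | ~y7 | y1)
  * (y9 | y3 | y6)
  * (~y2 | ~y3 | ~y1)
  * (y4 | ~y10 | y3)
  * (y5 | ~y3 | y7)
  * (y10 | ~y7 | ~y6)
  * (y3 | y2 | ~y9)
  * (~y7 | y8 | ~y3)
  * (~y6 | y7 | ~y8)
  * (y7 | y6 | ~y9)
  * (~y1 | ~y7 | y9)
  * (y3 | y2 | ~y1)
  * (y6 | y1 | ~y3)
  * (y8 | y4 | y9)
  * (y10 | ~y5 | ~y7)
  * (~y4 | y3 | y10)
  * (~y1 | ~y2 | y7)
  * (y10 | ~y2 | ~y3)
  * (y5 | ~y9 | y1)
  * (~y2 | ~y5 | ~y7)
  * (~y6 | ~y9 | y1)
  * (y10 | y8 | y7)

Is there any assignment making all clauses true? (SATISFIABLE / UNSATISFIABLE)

SATISFIABLE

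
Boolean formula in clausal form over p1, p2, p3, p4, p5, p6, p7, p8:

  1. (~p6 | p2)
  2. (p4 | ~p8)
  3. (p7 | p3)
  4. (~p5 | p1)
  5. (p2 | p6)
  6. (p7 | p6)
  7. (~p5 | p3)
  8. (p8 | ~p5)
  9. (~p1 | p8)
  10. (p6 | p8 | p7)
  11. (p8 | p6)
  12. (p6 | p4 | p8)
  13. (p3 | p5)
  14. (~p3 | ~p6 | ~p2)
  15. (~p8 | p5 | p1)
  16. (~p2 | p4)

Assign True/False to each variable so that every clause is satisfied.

p1=True, p2=True, p3=True, p4=True, p5=True, p6=False, p7=True, p8=True

Check each clause:
  1. (~p6 | p2) — ~p6 is true.
  2. (p4 | ~p8) — p4 is true.
  3. (p3 | p7) — p3 is true.
  4. (p1 | ~p5) — p1 is true.
  5. (p6 | p2) — p2 is true.
  6. (p6 | p7) — p7 is true.
  7. (p3 | ~p5) — p3 is true.
  8. (p8 | ~p5) — p8 is true.
  9. (~p1 | p8) — p8 is true.
  10. (p6 | p8 | p7) — p8 is true.
  11. (p8 | p6) — p8 is true.
  12. (p4 | p6 | p8) — p8 is true.
  13. (p3 | p5) — p3 is true.
  14. (~p6 | ~p2 | ~p3) — ~p6 is true.
  15. (~p8 | p5 | p1) — p1 is true.
  16. (~p2 | p4) — p4 is true.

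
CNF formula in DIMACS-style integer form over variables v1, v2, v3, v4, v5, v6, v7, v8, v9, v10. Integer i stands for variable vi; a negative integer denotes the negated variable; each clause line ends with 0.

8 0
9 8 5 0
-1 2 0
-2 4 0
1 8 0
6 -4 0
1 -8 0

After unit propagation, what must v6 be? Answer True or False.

True

Unit clause (v8) sets v8 = True.
(¬v8 ∨ v1) with v8 = True leaves only v1, so v1 = True.
In (¬v1 ∨ v2), ¬v1 is now false; v2 must hold, so v2 = True.
From (v4 ∨ ¬v2) and v2 = True: v4 = True.
In (¬v4 ∨ v6), ¬v4 is now false; v6 must hold, so v6 = True.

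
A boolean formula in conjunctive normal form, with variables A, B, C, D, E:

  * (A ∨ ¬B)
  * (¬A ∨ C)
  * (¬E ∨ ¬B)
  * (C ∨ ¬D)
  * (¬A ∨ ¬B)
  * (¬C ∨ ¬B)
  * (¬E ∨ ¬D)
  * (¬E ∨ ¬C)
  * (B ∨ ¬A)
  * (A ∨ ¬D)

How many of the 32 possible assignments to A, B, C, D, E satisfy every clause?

Satisfying assignments:
  A=0 B=0 C=0 D=0 E=0
  A=0 B=0 C=0 D=0 E=1
  A=0 B=0 C=1 D=0 E=0
That's 3 in total.

3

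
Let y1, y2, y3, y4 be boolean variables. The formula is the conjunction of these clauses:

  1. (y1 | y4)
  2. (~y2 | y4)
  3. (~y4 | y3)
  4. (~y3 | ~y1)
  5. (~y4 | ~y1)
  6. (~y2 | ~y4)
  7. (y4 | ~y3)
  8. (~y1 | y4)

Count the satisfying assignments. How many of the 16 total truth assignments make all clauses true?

1

Satisfying assignments:
  y1=0 y2=0 y3=1 y4=1
Count: 1.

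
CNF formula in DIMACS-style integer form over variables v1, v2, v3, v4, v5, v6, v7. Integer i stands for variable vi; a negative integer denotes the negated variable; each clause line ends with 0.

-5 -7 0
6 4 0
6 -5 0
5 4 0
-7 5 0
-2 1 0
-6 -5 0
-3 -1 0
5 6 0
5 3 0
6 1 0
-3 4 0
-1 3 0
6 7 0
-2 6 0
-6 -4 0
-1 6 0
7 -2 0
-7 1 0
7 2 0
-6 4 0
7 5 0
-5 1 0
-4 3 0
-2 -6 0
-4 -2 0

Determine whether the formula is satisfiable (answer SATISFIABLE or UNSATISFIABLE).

v6 = True:
  propagation gives v5=False, v4=True; an empty clause results — contradiction.
v6 = False:
  propagation gives v4=True, v5=False; an empty clause results — contradiction.
Every branch closes, so no satisfying assignment exists.

UNSATISFIABLE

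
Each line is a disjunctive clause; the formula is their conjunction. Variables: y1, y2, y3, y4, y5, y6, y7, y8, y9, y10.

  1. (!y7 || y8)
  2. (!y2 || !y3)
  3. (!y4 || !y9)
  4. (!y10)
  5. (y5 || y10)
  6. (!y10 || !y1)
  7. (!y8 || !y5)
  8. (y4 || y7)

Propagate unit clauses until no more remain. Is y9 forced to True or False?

False

(!y10) stands alone — y10 = False.
From (y10 || y5) and y10 = False: y5 = True.
(!y8 || !y5): since y5 = True, the clause reduces to (!y8). y8 = False.
From (y8 || !y7) and y8 = False: y7 = False.
(y4 || y7) with y7 = False leaves only y4, so y4 = True.
(!y4 || !y9): since y4 = True, the clause reduces to (!y9). y9 = False.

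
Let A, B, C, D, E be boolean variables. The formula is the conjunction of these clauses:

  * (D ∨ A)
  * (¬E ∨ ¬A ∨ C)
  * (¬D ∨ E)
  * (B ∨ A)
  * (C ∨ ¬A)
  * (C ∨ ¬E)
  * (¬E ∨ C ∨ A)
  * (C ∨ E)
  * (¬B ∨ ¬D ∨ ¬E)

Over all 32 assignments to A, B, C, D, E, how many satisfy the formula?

5

Satisfying assignments:
  A=T B=F C=T D=F E=F
  A=T B=F C=T D=F E=T
  A=T B=F C=T D=T E=T
  A=T B=T C=T D=F E=F
  A=T B=T C=T D=F E=T
That's 5 in total.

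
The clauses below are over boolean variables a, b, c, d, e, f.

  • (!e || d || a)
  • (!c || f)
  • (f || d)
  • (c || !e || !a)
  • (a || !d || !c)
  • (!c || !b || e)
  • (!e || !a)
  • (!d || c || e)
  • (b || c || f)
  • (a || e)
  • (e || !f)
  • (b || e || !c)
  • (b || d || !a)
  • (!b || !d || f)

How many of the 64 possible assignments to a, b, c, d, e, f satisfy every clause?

2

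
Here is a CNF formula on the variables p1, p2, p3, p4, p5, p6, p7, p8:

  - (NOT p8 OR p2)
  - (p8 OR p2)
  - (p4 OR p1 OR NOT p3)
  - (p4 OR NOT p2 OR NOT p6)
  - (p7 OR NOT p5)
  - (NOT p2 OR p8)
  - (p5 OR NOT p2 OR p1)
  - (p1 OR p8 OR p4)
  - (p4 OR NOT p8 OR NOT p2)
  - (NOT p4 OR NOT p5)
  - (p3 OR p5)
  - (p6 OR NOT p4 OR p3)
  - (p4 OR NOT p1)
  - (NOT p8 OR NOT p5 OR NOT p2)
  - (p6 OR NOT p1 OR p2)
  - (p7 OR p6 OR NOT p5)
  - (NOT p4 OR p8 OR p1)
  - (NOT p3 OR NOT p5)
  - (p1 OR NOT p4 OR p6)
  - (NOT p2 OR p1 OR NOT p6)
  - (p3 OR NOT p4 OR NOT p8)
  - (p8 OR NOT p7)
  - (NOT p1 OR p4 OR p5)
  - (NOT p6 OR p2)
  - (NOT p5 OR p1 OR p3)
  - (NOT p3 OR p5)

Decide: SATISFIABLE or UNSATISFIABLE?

UNSATISFIABLE

p4 = True:
  propagation gives p5=False, p3=True; an empty clause results — contradiction.
p4 = False:
  propagation gives p1=False, p3=False, p8=True, p2=True; an empty clause results — contradiction.
Every branch closes, so no satisfying assignment exists.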